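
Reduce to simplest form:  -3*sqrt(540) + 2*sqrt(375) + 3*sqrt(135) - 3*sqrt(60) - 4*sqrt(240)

3*sqrt(540) = 18*sqrt(15); 2*sqrt(375) = 10*sqrt(15); 3*sqrt(135) = 9*sqrt(15); 3*sqrt(60) = 6*sqrt(15); 4*sqrt(240) = 16*sqrt(15)
Combine: (-18 + 10 + 9 - 6 - 16)·sqrt(15) = -21*sqrt(15)

-21*sqrt(15)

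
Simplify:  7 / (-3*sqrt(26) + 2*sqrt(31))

Multiply numerator and denominator by 2*sqrt(31) + 3*sqrt(26).
Denominator becomes -110; numerator becomes 14*sqrt(31) + 21*sqrt(26).

(-21*sqrt(26) - 14*sqrt(31))/110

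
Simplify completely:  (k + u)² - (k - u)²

4*k*u

Write as f(k,u) - f(k,-u) and expand.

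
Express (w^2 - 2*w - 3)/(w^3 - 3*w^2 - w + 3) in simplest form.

1/(w - 1)

Factor: w^2 - 2*w - 3 = (w + 1)*(w - 3);  w^3 - 3*w^2 - w + 3 = (w + 1)*(w - 3)*(w - 1)
Cancel the common factors (w + 1), (w - 3).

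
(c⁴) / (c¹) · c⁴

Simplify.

c⁷

Quotient: c³
Multiply by c⁴: add exponents.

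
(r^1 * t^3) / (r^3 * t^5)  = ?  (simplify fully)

Quotient: (r^-2) * (t^-2)

1/(r^2*t^2)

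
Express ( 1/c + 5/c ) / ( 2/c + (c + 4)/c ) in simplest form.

6/(c + 6)

Numerator: 1/c + 5/c = 6/c
Denominator: 2/c + (c + 4)/c = (c + 6)/c
Divide: (6/c) · (c/(c + 6)) = 6/(c + 6)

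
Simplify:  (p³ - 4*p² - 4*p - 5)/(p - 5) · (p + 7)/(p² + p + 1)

p + 7

Factor: p³ - 4*p² - 4*p - 5 = (p² + p + 1)·(p - 5)
Cancel the common factors (p² + p + 1), (p - 5).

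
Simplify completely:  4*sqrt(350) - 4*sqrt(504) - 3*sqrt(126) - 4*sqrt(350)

4*sqrt(350) = 20*sqrt(14); 4*sqrt(504) = 24*sqrt(14); 3*sqrt(126) = 9*sqrt(14); 4*sqrt(350) = 20*sqrt(14)
Combine: (20 - 24 - 9 - 20)·sqrt(14) = -33*sqrt(14)

-33*sqrt(14)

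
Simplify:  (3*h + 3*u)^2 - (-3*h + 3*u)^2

Binomially expand both and collect terms in (3*u), (3*h).

36*h*u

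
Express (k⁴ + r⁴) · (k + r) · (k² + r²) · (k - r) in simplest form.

k⁸ - r⁸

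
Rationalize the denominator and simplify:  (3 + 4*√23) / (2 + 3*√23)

Multiply numerator and denominator by -3*√23 + 2.
Denominator becomes -203; numerator becomes -270 - √23.

(√23 + 270)/203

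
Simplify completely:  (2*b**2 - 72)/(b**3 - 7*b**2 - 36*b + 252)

Factor: 2*b**2 - 72 = 2*(b + 6)*(b - 6);  b**3 - 7*b**2 - 36*b + 252 = (b + 6)*(b - 7)*(b - 6)
Cancel the common factors (b + 6), (b - 6).

2/(b - 7)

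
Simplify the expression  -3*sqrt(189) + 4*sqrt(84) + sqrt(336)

3*sqrt(21)

3*sqrt(189) = 9*sqrt(21); 4*sqrt(84) = 8*sqrt(21); sqrt(336) = 4*sqrt(21)
Combine: (-9 + 8 + 4)·sqrt(21) = 3*sqrt(21)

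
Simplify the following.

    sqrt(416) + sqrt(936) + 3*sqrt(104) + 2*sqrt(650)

sqrt(416) = 4*sqrt(26); sqrt(936) = 6*sqrt(26); 3*sqrt(104) = 6*sqrt(26); 2*sqrt(650) = 10*sqrt(26)
Combine: (4 + 6 + 6 + 10)·sqrt(26) = 26*sqrt(26)

26*sqrt(26)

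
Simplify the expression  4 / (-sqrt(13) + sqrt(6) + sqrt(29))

Group as (sqrt(6) + sqrt(29)) - sqrt(13); multiply by (sqrt(6) + sqrt(29)) + sqrt(13), then rationalise the remaining surd.

(-22*sqrt(13) - 10*sqrt(29) + 36*sqrt(6) + 2*sqrt(2262))/53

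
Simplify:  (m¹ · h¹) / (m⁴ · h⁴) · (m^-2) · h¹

Quotient: (m^-3) · (h^-3)
Multiply by (m^-2) · h¹: add exponents.

1/(h²*m⁵)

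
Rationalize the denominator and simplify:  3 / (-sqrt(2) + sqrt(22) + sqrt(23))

Group as (sqrt(22) + sqrt(23)) - sqrt(2); multiply by (sqrt(22) + sqrt(23)) + sqrt(2), then rationalise the remaining surd.

(-129*sqrt(2) + 3*sqrt(23) + 9*sqrt(22) + 12*sqrt(253))/175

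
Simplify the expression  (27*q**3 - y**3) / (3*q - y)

9*q**2 + 3*q*y + y**2

(3*q)**3 - y**3 = (3*q - y)(9*q**2 + 3*q*y + y**2).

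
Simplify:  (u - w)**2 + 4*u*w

Expand the square and combine the 4*u*w term.

(u + w)**2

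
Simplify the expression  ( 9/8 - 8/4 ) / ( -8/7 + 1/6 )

147/164

Numerator: 9/8 - 8/4 = -7/8
Denominator: -8/7 + 1/6 = -41/42
Divide: (-7/8) · (-42/41) = 147/164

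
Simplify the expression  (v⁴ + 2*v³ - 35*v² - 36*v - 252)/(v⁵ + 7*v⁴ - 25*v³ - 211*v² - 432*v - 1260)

1/(v + 5)

Factor: v⁴ + 2*v³ - 35*v² - 36*v - 252 = (v² + v + 6)·(v - 6)·(v + 7);  v⁵ + 7*v⁴ - 25*v³ - 211*v² - 432*v - 1260 = (v - 6)·(v + 5)·(v² + v + 6)·(v + 7)
Cancel the common factors (v² + v + 6), (v + 7), (v - 6).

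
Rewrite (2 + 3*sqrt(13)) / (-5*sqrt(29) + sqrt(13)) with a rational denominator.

Multiply numerator and denominator by sqrt(13) + 5*sqrt(29).
Denominator becomes -712; numerator becomes 2*sqrt(13) + 39 + 10*sqrt(29) + 15*sqrt(377).

(-15*sqrt(377) - 10*sqrt(29) - 39 - 2*sqrt(13))/712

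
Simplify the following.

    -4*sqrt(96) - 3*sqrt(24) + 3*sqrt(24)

4*sqrt(96) = 16*sqrt(6); 3*sqrt(24) = 6*sqrt(6); 3*sqrt(24) = 6*sqrt(6)
Combine: (-16 - 6 + 6)·sqrt(6) = -16*sqrt(6)

-16*sqrt(6)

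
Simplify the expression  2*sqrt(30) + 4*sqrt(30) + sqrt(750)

2*sqrt(30) = 2*sqrt(30); 4*sqrt(30) = 4*sqrt(30); sqrt(750) = 5*sqrt(30)
Combine: (2 + 4 + 5)·sqrt(30) = 11*sqrt(30)

11*sqrt(30)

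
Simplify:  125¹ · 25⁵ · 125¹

5^16

125¹ = 5^3; 25⁵ = 5^10; 125¹ = 5^3
Combine exponents: 5^16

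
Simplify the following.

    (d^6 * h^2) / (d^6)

Quotient: h^2

h^2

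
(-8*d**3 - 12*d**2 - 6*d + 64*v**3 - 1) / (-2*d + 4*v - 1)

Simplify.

4*d**2 + 8*d*v + 4*d + 16*v**2 + 4*v + 1

(4*v)**3 - (2*d + 1)**3 = (-2*d + 4*v - 1)(4*d**2 + 8*d*v + 4*d + 16*v**2 + 4*v + 1).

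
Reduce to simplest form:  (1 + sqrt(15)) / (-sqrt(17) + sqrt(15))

(-sqrt(255) - 15 - sqrt(17) - sqrt(15))/2

Multiply numerator and denominator by sqrt(15) + sqrt(17).
Denominator becomes -2; numerator becomes sqrt(15) + sqrt(17) + 15 + sqrt(255).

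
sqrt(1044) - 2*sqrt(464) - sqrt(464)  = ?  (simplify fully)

-6*sqrt(29)

sqrt(1044) = 6*sqrt(29); 2*sqrt(464) = 8*sqrt(29); sqrt(464) = 4*sqrt(29)
Combine: (6 - 8 - 4)·sqrt(29) = -6*sqrt(29)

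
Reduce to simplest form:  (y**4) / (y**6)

Quotient: (y**-2)

y**(-2)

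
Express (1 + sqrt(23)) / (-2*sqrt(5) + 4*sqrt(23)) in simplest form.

(sqrt(5) + 2*sqrt(23) + sqrt(115) + 46)/174

Multiply numerator and denominator by 2*sqrt(5) + 4*sqrt(23).
Denominator becomes 348; numerator becomes 2*sqrt(5) + 4*sqrt(23) + 2*sqrt(115) + 92.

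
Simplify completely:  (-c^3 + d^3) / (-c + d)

c^2 + c*d + d^2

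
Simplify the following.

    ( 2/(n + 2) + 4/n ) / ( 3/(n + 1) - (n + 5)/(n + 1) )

Numerator: 2/(n + 2) + 4/n = (6*n + 8)/(n² + 2*n)
Denominator: 3/(n + 1) - (n + 5)/(n + 1) = (-n - 2)/(n + 1)
Divide: ((6*n + 8)/(n² + 2*n)) · ((n + 1)/(-n - 2)) = (-6*n² - 14*n - 8)/(n³ + 4*n² + 4*n)

(-6*n² - 14*n - 8)/(n³ + 4*n² + 4*n)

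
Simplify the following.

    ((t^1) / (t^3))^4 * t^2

Inside the bracket: (t^-2)
Raise to the power 4: (t^-8)
Multiply by t^2: add exponents.

t^(-6)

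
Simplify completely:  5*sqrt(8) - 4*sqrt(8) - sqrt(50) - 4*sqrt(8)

5*sqrt(8) = 10*sqrt(2); 4*sqrt(8) = 8*sqrt(2); sqrt(50) = 5*sqrt(2); 4*sqrt(8) = 8*sqrt(2)
Combine: (10 - 8 - 5 - 8)·sqrt(2) = -11*sqrt(2)

-11*sqrt(2)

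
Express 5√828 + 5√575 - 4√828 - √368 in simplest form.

5√828 = 30*√23; 5√575 = 25*√23; 4√828 = 24*√23; √368 = 4*√23
Combine: (30 + 25 - 24 - 4)·√23 = 27*√23

27*√23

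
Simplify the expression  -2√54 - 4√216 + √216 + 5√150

2√54 = 6*√6; 4√216 = 24*√6; √216 = 6*√6; 5√150 = 25*√6
Combine: (-6 - 24 + 6 + 25)·√6 = √6

√6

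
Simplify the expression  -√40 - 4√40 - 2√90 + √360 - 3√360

-28*√10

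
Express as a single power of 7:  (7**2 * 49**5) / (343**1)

7**9

7**2 = 7**2; 49**5 = 7**10; 343**1 = 7**3
Combine exponents: 7**9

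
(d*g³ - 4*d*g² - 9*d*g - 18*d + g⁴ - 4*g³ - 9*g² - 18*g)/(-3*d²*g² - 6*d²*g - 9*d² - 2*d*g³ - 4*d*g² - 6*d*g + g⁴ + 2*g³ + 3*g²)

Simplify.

Factor: d*g³ - 4*d*g² - 9*d*g - 18*d + g⁴ - 4*g³ - 9*g² - 18*g = (d + g)·(g - 6)·(g² + 2*g + 3);  -3*d²*g² - 6*d²*g - 9*d² - 2*d*g³ - 4*d*g² - 6*d*g + g⁴ + 2*g³ + 3*g² = (d + g)·(g² + 2*g + 3)·(-3*d + g)
Cancel the common factors (g² + 2*g + 3), (d + g).

(-g + 6)/(3*d - g)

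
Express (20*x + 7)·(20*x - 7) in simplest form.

(20*x)^2 - (7)^2 = 400*x² - 49.

400*x² - 49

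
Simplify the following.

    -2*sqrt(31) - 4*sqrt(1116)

2*sqrt(31) = 2*sqrt(31); 4*sqrt(1116) = 24*sqrt(31)
Combine: (-2 - 24)·sqrt(31) = -26*sqrt(31)

-26*sqrt(31)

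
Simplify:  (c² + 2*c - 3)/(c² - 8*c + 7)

Factor: c² + 2*c - 3 = (c - 1)·(c + 3);  c² - 8*c + 7 = (c - 7)·(c - 1)
Cancel the common factor (c - 1).

(c + 3)/(c - 7)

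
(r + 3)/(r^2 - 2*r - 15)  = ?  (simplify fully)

1/(r - 5)

Factor: r^2 - 2*r - 15 = (r + 3)*(r - 5)
Cancel the common factor (r + 3).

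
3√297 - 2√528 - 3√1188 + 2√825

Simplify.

-7*√33

3√297 = 9*√33; 2√528 = 8*√33; 3√1188 = 18*√33; 2√825 = 10*√33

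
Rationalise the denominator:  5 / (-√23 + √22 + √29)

(-70*√23 + 40*√29 + 75*√22 + 5*√14674)/884

Group as (√22 + √29) - √23; multiply by (√22 + √29) + √23, then rationalise the remaining surd.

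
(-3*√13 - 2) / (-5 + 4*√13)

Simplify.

Multiply numerator and denominator by -4*√13 - 5.
Denominator becomes -183; numerator becomes 23*√13 + 166.

(-166 - 23*√13)/183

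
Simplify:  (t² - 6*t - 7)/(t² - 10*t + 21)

Factor: t² - 6*t - 7 = (t - 7)·(t + 1);  t² - 10*t + 21 = (t - 3)·(t - 7)
Cancel the common factor (t - 7).

(t + 1)/(t - 3)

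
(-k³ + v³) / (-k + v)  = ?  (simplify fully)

k² + k*v + v²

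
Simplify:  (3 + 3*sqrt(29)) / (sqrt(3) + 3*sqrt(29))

Multiply numerator and denominator by -sqrt(3) + 3*sqrt(29).
Denominator becomes 258; numerator becomes -3*sqrt(87) - 3*sqrt(3) + 9*sqrt(29) + 261.

(-sqrt(87) - sqrt(3) + 3*sqrt(29) + 87)/86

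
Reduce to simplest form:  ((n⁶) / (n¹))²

Inside the bracket: n⁵
Raise to the power 2: n^10

n^10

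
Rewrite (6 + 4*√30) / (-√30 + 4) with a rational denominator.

Multiply numerator and denominator by 4 + √30.
Denominator becomes -14; numerator becomes 22*√30 + 144.

(-72 - 11*√30)/7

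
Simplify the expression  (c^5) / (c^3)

Quotient: c^2

c^2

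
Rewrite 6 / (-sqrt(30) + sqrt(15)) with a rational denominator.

Multiply numerator and denominator by sqrt(15) + sqrt(30).
Denominator becomes -15; numerator becomes 6*sqrt(15) + 6*sqrt(30).

(-2*sqrt(30) - 2*sqrt(15))/5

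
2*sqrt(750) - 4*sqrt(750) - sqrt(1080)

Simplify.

2*sqrt(750) = 10*sqrt(30); 4*sqrt(750) = 20*sqrt(30); sqrt(1080) = 6*sqrt(30)
Combine: (10 - 20 - 6)·sqrt(30) = -16*sqrt(30)

-16*sqrt(30)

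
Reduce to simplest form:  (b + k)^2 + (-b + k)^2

2*b^2 + 2*k^2

Only the even-power cross terms survive.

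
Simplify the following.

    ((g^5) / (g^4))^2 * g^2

Inside the bracket: g^1
Raise to the power 2: g^2
Multiply by g^2: add exponents.

g^4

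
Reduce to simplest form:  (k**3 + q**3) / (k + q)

Factor as (a+b)(a**2-ab+b**2) with a=q, b=k.

k**2 - k*q + q**2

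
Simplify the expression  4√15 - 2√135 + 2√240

6*√15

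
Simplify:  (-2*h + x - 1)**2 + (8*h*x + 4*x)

Expand the square and combine the (8*h*x + 4*x) term.

(2*h + x + 1)**2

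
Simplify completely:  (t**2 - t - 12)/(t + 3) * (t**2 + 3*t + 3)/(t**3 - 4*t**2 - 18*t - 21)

Factor: t**2 - t - 12 = (t - 4)*(t + 3);  t**3 - 4*t**2 - 18*t - 21 = (t**2 + 3*t + 3)*(t - 7)
Cancel the common factors (t**2 + 3*t + 3), (t + 3).

(t - 4)/(t - 7)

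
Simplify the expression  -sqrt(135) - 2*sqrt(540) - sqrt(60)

sqrt(135) = 3*sqrt(15); 2*sqrt(540) = 12*sqrt(15); sqrt(60) = 2*sqrt(15)
Combine: (-3 - 12 - 2)·sqrt(15) = -17*sqrt(15)

-17*sqrt(15)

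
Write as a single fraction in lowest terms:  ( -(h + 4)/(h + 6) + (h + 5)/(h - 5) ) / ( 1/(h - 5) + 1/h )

(12*h^2 + 50*h)/(2*h^2 + 7*h - 30)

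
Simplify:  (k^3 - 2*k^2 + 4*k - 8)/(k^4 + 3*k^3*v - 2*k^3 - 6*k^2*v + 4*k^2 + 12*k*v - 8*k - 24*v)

1/(k + 3*v)

Factor: k^3 - 2*k^2 + 4*k - 8 = (k - 2)*(k^2 + 4);  k^4 + 3*k^3*v - 2*k^3 - 6*k^2*v + 4*k^2 + 12*k*v - 8*k - 24*v = (k + 3*v)*(k^2 + 4)*(k - 2)
Cancel the common factors (k^2 + 4), (k - 2).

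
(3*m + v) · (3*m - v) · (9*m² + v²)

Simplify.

81*m⁴ - v⁴

Pair the conjugate factors: ((3*m)+v)((3*m)-v) = 9*m² - v², then repeat with the next factor.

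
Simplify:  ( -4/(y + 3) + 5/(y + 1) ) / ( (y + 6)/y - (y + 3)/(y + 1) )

Numerator: -4/(y + 3) + 5/(y + 1) = (y + 11)/(y² + 4*y + 3)
Denominator: (y + 6)/y - (y + 3)/(y + 1) = (4*y + 6)/(y² + y)
Divide: ((y + 11)/(y² + 4*y + 3)) · ((y² + y)/(4*y + 6)) = (y² + 11*y)/(4*y² + 18*y + 18)

(y² + 11*y)/(4*y² + 18*y + 18)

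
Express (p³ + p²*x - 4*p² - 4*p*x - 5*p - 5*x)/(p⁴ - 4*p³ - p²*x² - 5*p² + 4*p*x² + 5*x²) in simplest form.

Factor: p³ + p²*x - 4*p² - 4*p*x - 5*p - 5*x = (p - 5)·(p + x)·(p + 1);  p⁴ - 4*p³ - p²*x² - 5*p² + 4*p*x² + 5*x² = (p + 1)·(p - x)·(p - 5)·(p + x)
Cancel the common factors (p + x), (p + 1), (p - 5).

-1/(-p + x)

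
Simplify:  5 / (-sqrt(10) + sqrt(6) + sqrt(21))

(-17*sqrt(10) - 5*sqrt(21) + 25*sqrt(6) + 12*sqrt(35))/43

Group as (sqrt(6) + sqrt(21)) - sqrt(10); multiply by (sqrt(6) + sqrt(21)) + sqrt(10), then rationalise the remaining surd.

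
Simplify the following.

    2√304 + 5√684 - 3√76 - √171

29*√19

2√304 = 8*√19; 5√684 = 30*√19; 3√76 = 6*√19; √171 = 3*√19
Combine: (8 + 30 - 6 - 3)·√19 = 29*√19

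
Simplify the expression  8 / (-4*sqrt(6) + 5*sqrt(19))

(32*sqrt(6) + 40*sqrt(19))/379

Multiply numerator and denominator by 4*sqrt(6) + 5*sqrt(19).
Denominator becomes 379; numerator becomes 32*sqrt(6) + 40*sqrt(19).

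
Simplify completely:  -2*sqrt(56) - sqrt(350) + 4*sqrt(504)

2*sqrt(56) = 4*sqrt(14); sqrt(350) = 5*sqrt(14); 4*sqrt(504) = 24*sqrt(14)
Combine: (-4 - 5 + 24)·sqrt(14) = 15*sqrt(14)

15*sqrt(14)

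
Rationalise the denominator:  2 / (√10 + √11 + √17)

(-√1870 + 2*√17 + 8*√11 + 9*√10)/106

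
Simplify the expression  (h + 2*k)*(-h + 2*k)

-h^2 + 4*k^2

Difference of squares with P = 2*k, Q = h.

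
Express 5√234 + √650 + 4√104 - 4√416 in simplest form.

5√234 = 15*√26; √650 = 5*√26; 4√104 = 8*√26; 4√416 = 16*√26
Combine: (15 + 5 + 8 - 16)·√26 = 12*√26

12*√26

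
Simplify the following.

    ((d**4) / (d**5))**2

d**(-2)

Inside the bracket: (d**-1)
Raise to the power 2: (d**-2)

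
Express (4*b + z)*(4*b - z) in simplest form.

16*b^2 - z^2

Product of conjugates: (P+Q)(P-Q) = P^2 - Q^2.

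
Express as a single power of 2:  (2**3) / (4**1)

2**3 = 2**3; 4**1 = 2**2
Combine exponents: 2**1

2**1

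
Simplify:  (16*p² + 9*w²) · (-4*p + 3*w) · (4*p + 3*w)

-256*p⁴ + 81*w⁴

Pair the conjugate factors: ((3*w)+(4*p))((3*w)-(4*p)) = -16*p² + 9*w², then repeat with the next factor.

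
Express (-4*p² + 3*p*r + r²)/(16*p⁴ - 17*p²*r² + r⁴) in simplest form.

-1/(4*p² + 3*p*r - r²)

Factor: -4*p² + 3*p*r + r² = (4*p + r)·(-p + r);  16*p⁴ - 17*p²*r² + r⁴ = (p + r)·(-4*p + r)·(-p + r)·(4*p + r)
Cancel the common factors (-p + r), (4*p + r).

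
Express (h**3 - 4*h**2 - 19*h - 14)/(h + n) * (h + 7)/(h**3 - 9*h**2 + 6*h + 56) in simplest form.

Factor: h**3 - 4*h**2 - 19*h - 14 = (h + 1)*(h + 2)*(h - 7);  h**3 - 9*h**2 + 6*h + 56 = (h - 4)*(h + 2)*(h - 7)
Cancel the common factors (h - 7), (h + 2).

(h**2 + 8*h + 7)/(h**2 + h*n - 4*h - 4*n)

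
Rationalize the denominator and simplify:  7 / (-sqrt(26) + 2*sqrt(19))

(7*sqrt(26) + 14*sqrt(19))/50

Multiply numerator and denominator by sqrt(26) + 2*sqrt(19).
Denominator becomes 50; numerator becomes 7*sqrt(26) + 14*sqrt(19).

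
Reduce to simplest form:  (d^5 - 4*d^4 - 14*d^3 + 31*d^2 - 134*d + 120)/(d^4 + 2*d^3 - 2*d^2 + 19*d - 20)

d - 6

Factor: d^5 - 4*d^4 - 14*d^3 + 31*d^2 - 134*d + 120 = (d + 4)*(d - 6)*(d - 1)*(d^2 - d + 5);  d^4 + 2*d^3 - 2*d^2 + 19*d - 20 = (d^2 - d + 5)*(d + 4)*(d - 1)
Cancel the common factors (d^2 - d + 5), (d - 1), (d + 4).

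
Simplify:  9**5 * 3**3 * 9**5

3**23

9**5 = 3**10; 3**3 = 3**3; 9**5 = 3**10
Combine exponents: 3**23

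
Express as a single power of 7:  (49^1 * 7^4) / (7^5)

7^1

49^1 = 7^2; 7^4 = 7^4; 7^5 = 7^5
Combine exponents: 7^1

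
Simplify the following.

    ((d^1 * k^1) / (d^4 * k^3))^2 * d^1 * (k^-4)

Inside the bracket: (d^-3) * (k^-2)
Raise to the power 2: (d^-6) * (k^-4)
Multiply by d^1 * (k^-4): add exponents.

1/(d^5*k^8)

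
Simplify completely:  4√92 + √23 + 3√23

4√92 = 8*√23; √23 = √23; 3√23 = 3*√23
Combine: (8 + 1 + 3)·√23 = 12*√23

12*√23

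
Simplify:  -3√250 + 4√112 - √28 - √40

3√250 = 15*√10; 4√112 = 16*√7; √28 = 2*√7; √40 = 2*√10

-17*√10 + 14*√7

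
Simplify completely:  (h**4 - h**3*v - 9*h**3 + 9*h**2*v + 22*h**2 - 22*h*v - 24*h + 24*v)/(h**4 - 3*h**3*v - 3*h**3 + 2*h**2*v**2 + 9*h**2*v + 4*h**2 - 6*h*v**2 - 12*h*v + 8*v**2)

Factor: h**4 - h**3*v - 9*h**3 + 9*h**2*v + 22*h**2 - 22*h*v - 24*h + 24*v = (h - 6)*(h**2 - 3*h + 4)*(h - v);  h**4 - 3*h**3*v - 3*h**3 + 2*h**2*v**2 + 9*h**2*v + 4*h**2 - 6*h*v**2 - 12*h*v + 8*v**2 = (h - v)*(h - 2*v)*(h**2 - 3*h + 4)
Cancel the common factors (h**2 - 3*h + 4), (h - v).

(-h + 6)/(-h + 2*v)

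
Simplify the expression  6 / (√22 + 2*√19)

(-√22 + 2*√19)/9

Multiply numerator and denominator by -√22 + 2*√19.
Denominator becomes 54; numerator becomes -6*√22 + 12*√19.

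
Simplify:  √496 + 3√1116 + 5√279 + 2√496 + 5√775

70*√31

√496 = 4*√31; 3√1116 = 18*√31; 5√279 = 15*√31; 2√496 = 8*√31; 5√775 = 25*√31
Combine: (4 + 18 + 15 + 8 + 25)·√31 = 70*√31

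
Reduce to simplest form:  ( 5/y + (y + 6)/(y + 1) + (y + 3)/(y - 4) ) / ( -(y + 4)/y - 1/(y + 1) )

Numerator: 5/y + (y + 6)/(y + 1) + (y + 3)/(y - 4) = (2*y^3 + 11*y^2 - 36*y - 20)/(y^3 - 3*y^2 - 4*y)
Denominator: -(y + 4)/y - 1/(y + 1) = (-y^2 - 6*y - 4)/(y^2 + y)
Divide: ((2*y^3 + 11*y^2 - 36*y - 20)/(y^3 - 3*y^2 - 4*y)) · ((y^2 + y)/(-y^2 - 6*y - 4)) = (-2*y^3 - 11*y^2 + 36*y + 20)/(y^3 + 2*y^2 - 20*y - 16)

(-2*y^3 - 11*y^2 + 36*y + 20)/(y^3 + 2*y^2 - 20*y - 16)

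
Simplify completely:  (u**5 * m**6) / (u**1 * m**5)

m*u**4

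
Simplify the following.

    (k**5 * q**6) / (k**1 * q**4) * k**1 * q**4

k**5*q**6

Quotient: k**4 * q**2
Multiply by k**1 * q**4: add exponents.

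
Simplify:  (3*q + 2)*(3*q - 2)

Difference of squares with P = 3*q, Q = 2.

9*q**2 - 4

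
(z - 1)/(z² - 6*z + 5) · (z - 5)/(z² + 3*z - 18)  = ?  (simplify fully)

1/(z² + 3*z - 18)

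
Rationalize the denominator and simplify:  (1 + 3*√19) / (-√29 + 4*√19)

Multiply numerator and denominator by √29 + 4*√19.
Denominator becomes 275; numerator becomes √29 + 4*√19 + 3*√551 + 228.

(√29 + 4*√19 + 3*√551 + 228)/275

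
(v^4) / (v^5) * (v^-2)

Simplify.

v^(-3)

Quotient: (v^-1)
Multiply by (v^-2): add exponents.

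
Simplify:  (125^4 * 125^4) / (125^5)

125^4 = 5^12; 125^4 = 5^12; 125^5 = 5^15
Combine exponents: 5^9

5^9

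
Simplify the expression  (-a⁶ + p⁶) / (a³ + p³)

-a⁶ + p⁶ factors as (-a + p)*(a + p)*(a² - a*p + p²)*(a² + a*p + p²).

-a³ + p³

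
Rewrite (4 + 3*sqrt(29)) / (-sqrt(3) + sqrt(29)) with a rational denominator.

Multiply numerator and denominator by sqrt(3) + sqrt(29).
Denominator becomes 26; numerator becomes 4*sqrt(3) + 4*sqrt(29) + 3*sqrt(87) + 87.

(4*sqrt(3) + 4*sqrt(29) + 3*sqrt(87) + 87)/26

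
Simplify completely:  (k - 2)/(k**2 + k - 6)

1/(k + 3)

Factor: k**2 + k - 6 = (k + 3)*(k - 2)
Cancel the common factor (k - 2).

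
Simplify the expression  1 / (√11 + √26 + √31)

Group as (√11 + √26) + √31; multiply by (√11 + √26) - √31, then rationalise the remaining surd.

(-√8866 + 3*√31 + 8*√26 + 23*√11)/554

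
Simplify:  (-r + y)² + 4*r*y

(r + y)²

Expanding gives r² + 2*r*y + y², a perfect square.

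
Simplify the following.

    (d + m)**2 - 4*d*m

(d - m)**2

Expanding gives d**2 - 2*d*m + m**2, a perfect square.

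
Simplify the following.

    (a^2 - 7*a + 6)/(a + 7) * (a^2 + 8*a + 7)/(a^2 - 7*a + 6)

Factor: a^2 - 7*a + 6 = (a - 1)*(a - 6);  a^2 + 8*a + 7 = (a + 1)*(a + 7);  a^2 - 7*a + 6 = (a - 1)*(a - 6)
Cancel the common factors (a - 6), (a + 7), (a - 1).

a + 1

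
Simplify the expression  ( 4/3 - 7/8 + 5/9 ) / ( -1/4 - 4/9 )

-73/50

Numerator: 4/3 - 7/8 + 5/9 = 73/72
Denominator: -1/4 - 4/9 = -25/36
Divide: (73/72) · (-36/25) = -73/50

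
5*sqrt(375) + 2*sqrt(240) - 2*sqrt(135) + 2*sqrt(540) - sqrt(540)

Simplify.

5*sqrt(375) = 25*sqrt(15); 2*sqrt(240) = 8*sqrt(15); 2*sqrt(135) = 6*sqrt(15); 2*sqrt(540) = 12*sqrt(15); sqrt(540) = 6*sqrt(15)
Combine: (25 + 8 - 6 + 12 - 6)·sqrt(15) = 33*sqrt(15)

33*sqrt(15)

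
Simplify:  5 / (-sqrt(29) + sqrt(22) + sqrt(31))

(-60*sqrt(29) + 50*sqrt(31) + 95*sqrt(22) + 5*sqrt(19778))/1076

Group as (sqrt(22) + sqrt(31)) - sqrt(29); multiply by (sqrt(22) + sqrt(31)) + sqrt(29), then rationalise the remaining surd.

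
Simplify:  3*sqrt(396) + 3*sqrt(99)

27*sqrt(11)

3*sqrt(396) = 18*sqrt(11); 3*sqrt(99) = 9*sqrt(11)
Combine: (18 + 9)·sqrt(11) = 27*sqrt(11)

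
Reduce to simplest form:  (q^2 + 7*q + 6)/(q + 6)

q + 1

Factor: q^2 + 7*q + 6 = (q + 1)*(q + 6)
Cancel the common factor (q + 6).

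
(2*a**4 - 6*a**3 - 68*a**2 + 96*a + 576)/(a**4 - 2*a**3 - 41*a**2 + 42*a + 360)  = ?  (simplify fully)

(2*a + 8)/(a + 5)

Factor: 2*a**4 - 6*a**3 - 68*a**2 + 96*a + 576 = 2*(a - 4)*(a + 3)*(a - 6)*(a + 4);  a**4 - 2*a**3 - 41*a**2 + 42*a + 360 = (a + 3)*(a - 6)*(a + 5)*(a - 4)
Cancel the common factors (a - 4), (a + 3), (a - 6).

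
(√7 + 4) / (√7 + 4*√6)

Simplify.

(-4*√7 - 7 + 4*√42 + 16*√6)/89

Multiply numerator and denominator by -4*√6 + √7.
Denominator becomes -89; numerator becomes -16*√6 - 4*√42 + 7 + 4*√7.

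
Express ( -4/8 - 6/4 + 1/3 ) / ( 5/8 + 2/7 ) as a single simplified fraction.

Numerator: -4/8 - 6/4 + 1/3 = -5/3
Denominator: 5/8 + 2/7 = 51/56
Divide: (-5/3) · (56/51) = -280/153

-280/153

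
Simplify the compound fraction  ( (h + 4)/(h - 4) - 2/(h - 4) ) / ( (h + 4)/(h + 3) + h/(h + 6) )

(h³ + 11*h² + 36*h + 36)/(2*h³ + 5*h² - 28*h - 96)

Numerator: (h + 4)/(h - 4) - 2/(h - 4) = (h + 2)/(h - 4)
Denominator: (h + 4)/(h + 3) + h/(h + 6) = (2*h² + 13*h + 24)/(h² + 9*h + 18)
Divide: ((h + 2)/(h - 4)) · ((h² + 9*h + 18)/(2*h² + 13*h + 24)) = (h³ + 11*h² + 36*h + 36)/(2*h³ + 5*h² - 28*h - 96)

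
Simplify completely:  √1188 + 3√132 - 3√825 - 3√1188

-21*√33

√1188 = 6*√33; 3√132 = 6*√33; 3√825 = 15*√33; 3√1188 = 18*√33
Combine: (6 + 6 - 15 - 18)·√33 = -21*√33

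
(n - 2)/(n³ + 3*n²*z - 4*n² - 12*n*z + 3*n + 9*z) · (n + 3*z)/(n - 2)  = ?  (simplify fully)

1/(n² - 4*n + 3)

Factor: n³ + 3*n²*z - 4*n² - 12*n*z + 3*n + 9*z = (n + 3*z)·(n - 3)·(n - 1)
Cancel the common factors (n + 3*z), (n - 2).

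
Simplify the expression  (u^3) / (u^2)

Quotient: u^1

u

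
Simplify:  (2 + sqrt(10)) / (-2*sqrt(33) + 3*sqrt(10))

Multiply numerator and denominator by 3*sqrt(10) + 2*sqrt(33).
Denominator becomes -42; numerator becomes 6*sqrt(10) + 4*sqrt(33) + 30 + 2*sqrt(330).

(-sqrt(330) - 15 - 2*sqrt(33) - 3*sqrt(10))/21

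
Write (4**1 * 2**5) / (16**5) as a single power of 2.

2**(-13)

4**1 = 2**2; 2**5 = 2**5; 16**5 = 2**20
Combine exponents: 2**(-13)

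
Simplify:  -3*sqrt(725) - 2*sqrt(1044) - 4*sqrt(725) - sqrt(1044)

3*sqrt(725) = 15*sqrt(29); 2*sqrt(1044) = 12*sqrt(29); 4*sqrt(725) = 20*sqrt(29); sqrt(1044) = 6*sqrt(29)
Combine: (-15 - 12 - 20 - 6)·sqrt(29) = -53*sqrt(29)

-53*sqrt(29)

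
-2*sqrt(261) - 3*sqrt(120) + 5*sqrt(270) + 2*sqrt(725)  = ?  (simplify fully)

2*sqrt(261) = 6*sqrt(29); 3*sqrt(120) = 6*sqrt(30); 5*sqrt(270) = 15*sqrt(30); 2*sqrt(725) = 10*sqrt(29)

4*sqrt(29) + 9*sqrt(30)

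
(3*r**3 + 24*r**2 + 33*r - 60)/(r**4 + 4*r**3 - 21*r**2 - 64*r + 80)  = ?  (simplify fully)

Factor: 3*r**3 + 24*r**2 + 33*r - 60 = 3*(r - 1)*(r + 5)*(r + 4);  r**4 + 4*r**3 - 21*r**2 - 64*r + 80 = (r - 4)*(r + 4)*(r - 1)*(r + 5)
Cancel the common factors (r - 1), (r + 4), (r + 5).

3/(r - 4)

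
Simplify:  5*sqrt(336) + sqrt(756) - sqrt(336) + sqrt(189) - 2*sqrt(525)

15*sqrt(21)

5*sqrt(336) = 20*sqrt(21); sqrt(756) = 6*sqrt(21); sqrt(336) = 4*sqrt(21); sqrt(189) = 3*sqrt(21); 2*sqrt(525) = 10*sqrt(21)
Combine: (20 + 6 - 4 + 3 - 10)·sqrt(21) = 15*sqrt(21)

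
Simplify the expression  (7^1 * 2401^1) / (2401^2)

7^(-3)

7^1 = 7^1; 2401^1 = 7^4; 2401^2 = 7^8
Combine exponents: 7^(-3)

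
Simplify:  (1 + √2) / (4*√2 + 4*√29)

Multiply numerator and denominator by -4*√29 + 4*√2.
Denominator becomes -432; numerator becomes -4*√58 - 4*√29 + 4*√2 + 8.

(-2 - √2 + √29 + √58)/108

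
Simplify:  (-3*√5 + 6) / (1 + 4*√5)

Multiply numerator and denominator by -4*√5 + 1.
Denominator becomes -79; numerator becomes -27*√5 + 66.

(-66 + 27*√5)/79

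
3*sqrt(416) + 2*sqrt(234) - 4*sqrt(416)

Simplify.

3*sqrt(416) = 12*sqrt(26); 2*sqrt(234) = 6*sqrt(26); 4*sqrt(416) = 16*sqrt(26)
Combine: (12 + 6 - 16)·sqrt(26) = 2*sqrt(26)

2*sqrt(26)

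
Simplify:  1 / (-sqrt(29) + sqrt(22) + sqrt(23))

Group as (sqrt(22) + sqrt(23)) - sqrt(29); multiply by (sqrt(22) + sqrt(23)) + sqrt(29), then rationalise the remaining surd.

(-8*sqrt(29) + 14*sqrt(23) + 15*sqrt(22) + sqrt(14674))/884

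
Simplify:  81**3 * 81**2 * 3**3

3**23

81**3 = 3**12; 81**2 = 3**8; 3**3 = 3**3
Combine exponents: 3**23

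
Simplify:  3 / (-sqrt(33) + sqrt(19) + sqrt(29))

Group as (sqrt(19) + sqrt(29)) - sqrt(33); multiply by (sqrt(19) + sqrt(29)) + sqrt(33), then rationalise the remaining surd.

(-45*sqrt(33) + 69*sqrt(29) + 129*sqrt(19) + 6*sqrt(18183))/1979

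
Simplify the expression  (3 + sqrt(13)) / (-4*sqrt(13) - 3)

Multiply numerator and denominator by -3 + 4*sqrt(13).
Denominator becomes -199; numerator becomes 9*sqrt(13) + 43.

(-43 - 9*sqrt(13))/199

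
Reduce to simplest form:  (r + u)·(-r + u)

Product of conjugates: (P+Q)(P-Q) = P^2 - Q^2.

-r² + u²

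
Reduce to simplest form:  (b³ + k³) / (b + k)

Factor as (a+b)(a^2-ab+b^2) with a=k, b=b.

b² - b*k + k²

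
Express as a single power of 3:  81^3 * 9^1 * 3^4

81^3 = 3^12; 9^1 = 3^2; 3^4 = 3^4
Combine exponents: 3^18

3^18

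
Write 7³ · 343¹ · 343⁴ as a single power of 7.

7^18

7³ = 7^3; 343¹ = 7^3; 343⁴ = 7^12
Combine exponents: 7^18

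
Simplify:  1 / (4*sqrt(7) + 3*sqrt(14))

(-4*sqrt(7) + 3*sqrt(14))/14

Multiply numerator and denominator by -3*sqrt(14) + 4*sqrt(7).
Denominator becomes -14; numerator becomes -3*sqrt(14) + 4*sqrt(7).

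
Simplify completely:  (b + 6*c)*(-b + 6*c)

Product of conjugates: (P+Q)(P-Q) = P^2 - Q^2.

-b^2 + 36*c^2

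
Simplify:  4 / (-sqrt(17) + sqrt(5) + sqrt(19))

(-28*sqrt(17) + 12*sqrt(19) + 124*sqrt(5) + 8*sqrt(1615))/331

Group as (sqrt(5) + sqrt(19)) - sqrt(17); multiply by (sqrt(5) + sqrt(19)) + sqrt(17), then rationalise the remaining surd.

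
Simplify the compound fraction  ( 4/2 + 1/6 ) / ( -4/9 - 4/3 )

-39/32

Numerator: 4/2 + 1/6 = 13/6
Denominator: -4/9 - 4/3 = -16/9
Divide: (13/6) · (-9/16) = -39/32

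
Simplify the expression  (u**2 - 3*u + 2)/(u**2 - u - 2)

(u - 1)/(u + 1)

Factor: u**2 - 3*u + 2 = (u - 1)*(u - 2);  u**2 - u - 2 = (u + 1)*(u - 2)
Cancel the common factor (u - 2).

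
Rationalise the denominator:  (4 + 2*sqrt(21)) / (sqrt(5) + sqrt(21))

(-sqrt(105) - 2*sqrt(5) + 2*sqrt(21) + 21)/8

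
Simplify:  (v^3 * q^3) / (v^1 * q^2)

Quotient: v^2 * q^1

q*v^2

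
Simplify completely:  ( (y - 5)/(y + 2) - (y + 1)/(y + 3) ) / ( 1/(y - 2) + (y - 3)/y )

(-5*y³ - 7*y² + 34*y)/(y⁴ + y³ - 8*y² + 6*y + 36)

Numerator: (y - 5)/(y + 2) - (y + 1)/(y + 3) = (-5*y - 17)/(y² + 5*y + 6)
Denominator: 1/(y - 2) + (y - 3)/y = (y² - 4*y + 6)/(y² - 2*y)
Divide: ((-5*y - 17)/(y² + 5*y + 6)) · ((y² - 2*y)/(y² - 4*y + 6)) = (-5*y³ - 7*y² + 34*y)/(y⁴ + y³ - 8*y² + 6*y + 36)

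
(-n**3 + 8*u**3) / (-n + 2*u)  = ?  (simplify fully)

Apply the difference-of-cubes factorisation and cancel (-n + 2*u).

n**2 + 2*n*u + 4*u**2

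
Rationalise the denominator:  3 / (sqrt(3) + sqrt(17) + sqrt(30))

(-9*sqrt(170) - 15*sqrt(30) + 24*sqrt(17) + 66*sqrt(3))/52

Group as (sqrt(3) + sqrt(30)) + sqrt(17); multiply by (sqrt(3) + sqrt(30)) - sqrt(17), then rationalise the remaining surd.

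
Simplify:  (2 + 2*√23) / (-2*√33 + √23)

Multiply numerator and denominator by √23 + 2*√33.
Denominator becomes -109; numerator becomes 2*√23 + 4*√33 + 46 + 4*√759.

(-4*√759 - 46 - 4*√33 - 2*√23)/109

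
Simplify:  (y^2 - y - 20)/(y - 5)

Factor: y^2 - y - 20 = (y - 5)*(y + 4)
Cancel the common factor (y - 5).

y + 4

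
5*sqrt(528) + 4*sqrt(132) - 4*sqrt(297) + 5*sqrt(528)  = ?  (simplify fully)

36*sqrt(33)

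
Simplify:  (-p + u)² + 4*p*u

Expand the square and combine the 4*p*u term.

(p + u)²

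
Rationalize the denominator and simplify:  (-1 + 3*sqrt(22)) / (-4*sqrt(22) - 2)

Multiply numerator and denominator by -2 + 4*sqrt(22).
Denominator becomes -348; numerator becomes -10*sqrt(22) + 266.

(-133 + 5*sqrt(22))/174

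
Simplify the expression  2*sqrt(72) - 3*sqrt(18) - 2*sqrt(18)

-3*sqrt(2)

2*sqrt(72) = 12*sqrt(2); 3*sqrt(18) = 9*sqrt(2); 2*sqrt(18) = 6*sqrt(2)
Combine: (12 - 9 - 6)·sqrt(2) = -3*sqrt(2)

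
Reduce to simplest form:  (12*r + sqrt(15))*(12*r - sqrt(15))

Difference of squares with P = 12*r, Q = sqrt(15).

144*r^2 - 15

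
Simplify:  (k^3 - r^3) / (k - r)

Apply the difference-of-cubes factorisation and cancel (k - r).

k^2 + k*r + r^2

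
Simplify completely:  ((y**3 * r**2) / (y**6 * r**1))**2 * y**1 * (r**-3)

1/(r*y**5)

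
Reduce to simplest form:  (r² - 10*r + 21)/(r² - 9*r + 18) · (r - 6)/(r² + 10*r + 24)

Factor: r² - 10*r + 21 = (r - 3)·(r - 7);  r² - 9*r + 18 = (r - 3)·(r - 6);  r² + 10*r + 24 = (r + 4)·(r + 6)
Cancel the common factors (r - 6), (r - 3).

(r - 7)/(r² + 10*r + 24)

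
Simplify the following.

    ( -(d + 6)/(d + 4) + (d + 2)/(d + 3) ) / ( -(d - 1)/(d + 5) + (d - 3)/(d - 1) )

(-3*d³ - 22*d² - 25*d + 50)/(4*d³ + 12*d² - 64*d - 192)

Numerator: -(d + 6)/(d + 4) + (d + 2)/(d + 3) = (-3*d - 10)/(d² + 7*d + 12)
Denominator: -(d - 1)/(d + 5) + (d - 3)/(d - 1) = (4*d - 16)/(d² + 4*d - 5)
Divide: ((-3*d - 10)/(d² + 7*d + 12)) · ((d² + 4*d - 5)/(4*d - 16)) = (-3*d³ - 22*d² - 25*d + 50)/(4*d³ + 12*d² - 64*d - 192)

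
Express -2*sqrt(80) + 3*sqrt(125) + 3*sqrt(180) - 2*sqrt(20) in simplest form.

2*sqrt(80) = 8*sqrt(5); 3*sqrt(125) = 15*sqrt(5); 3*sqrt(180) = 18*sqrt(5); 2*sqrt(20) = 4*sqrt(5)
Combine: (-8 + 15 + 18 - 4)·sqrt(5) = 21*sqrt(5)

21*sqrt(5)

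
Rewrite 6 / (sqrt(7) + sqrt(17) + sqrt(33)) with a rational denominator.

Group as (sqrt(7) + sqrt(33)) + sqrt(17); multiply by (sqrt(7) + sqrt(33)) - sqrt(17), then rationalise the remaining surd.

(-12*sqrt(3927) - 54*sqrt(33) + 138*sqrt(17) + 258*sqrt(7))/395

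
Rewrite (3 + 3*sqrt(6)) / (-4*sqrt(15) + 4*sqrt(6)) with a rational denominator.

(-3*sqrt(10) - 6 - sqrt(15) - sqrt(6))/12

Multiply numerator and denominator by 4*sqrt(6) + 4*sqrt(15).
Denominator becomes -144; numerator becomes 12*sqrt(6) + 12*sqrt(15) + 72 + 36*sqrt(10).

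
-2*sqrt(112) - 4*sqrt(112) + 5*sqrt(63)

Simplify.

-9*sqrt(7)

2*sqrt(112) = 8*sqrt(7); 4*sqrt(112) = 16*sqrt(7); 5*sqrt(63) = 15*sqrt(7)
Combine: (-8 - 16 + 15)·sqrt(7) = -9*sqrt(7)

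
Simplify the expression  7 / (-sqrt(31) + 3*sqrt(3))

Multiply numerator and denominator by 3*sqrt(3) + sqrt(31).
Denominator becomes -4; numerator becomes 21*sqrt(3) + 7*sqrt(31).

(-7*sqrt(31) - 21*sqrt(3))/4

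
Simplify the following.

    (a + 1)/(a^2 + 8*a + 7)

Factor: a^2 + 8*a + 7 = (a + 7)*(a + 1)
Cancel the common factor (a + 1).

1/(a + 7)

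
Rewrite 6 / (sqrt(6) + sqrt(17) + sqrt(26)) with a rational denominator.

(-8*sqrt(663) - 6*sqrt(26) + 30*sqrt(17) + 74*sqrt(6))/133

Group as (sqrt(6) + sqrt(17)) + sqrt(26); multiply by (sqrt(6) + sqrt(17)) - sqrt(26), then rationalise the remaining surd.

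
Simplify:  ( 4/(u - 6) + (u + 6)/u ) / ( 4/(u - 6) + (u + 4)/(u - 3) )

Numerator: 4/(u - 6) + (u + 6)/u = (u^2 + 4*u - 36)/(u^2 - 6*u)
Denominator: 4/(u - 6) + (u + 4)/(u - 3) = (u^2 + 2*u - 36)/(u^2 - 9*u + 18)
Divide: ((u^2 + 4*u - 36)/(u^2 - 6*u)) · ((u^2 - 9*u + 18)/(u^2 + 2*u - 36)) = (u^3 + u^2 - 48*u + 108)/(u^3 + 2*u^2 - 36*u)

(u^3 + u^2 - 48*u + 108)/(u^3 + 2*u^2 - 36*u)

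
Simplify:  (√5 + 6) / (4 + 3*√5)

(-9 + 14*√5)/29

Multiply numerator and denominator by -3*√5 + 4.
Denominator becomes -29; numerator becomes -14*√5 + 9.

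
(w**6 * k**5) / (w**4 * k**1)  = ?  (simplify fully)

Quotient: w**2 * k**4

k**4*w**2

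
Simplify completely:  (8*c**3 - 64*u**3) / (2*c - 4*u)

4*c**2 + 8*c*u + 16*u**2

(2*c)**3 - (4*u)**3 = (2*c - 4*u)(4*c**2 + 8*c*u + 16*u**2).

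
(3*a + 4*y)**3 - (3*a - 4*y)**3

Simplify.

Binomially expand both and collect terms in (3*a), (4*y).

216*a**2*y + 128*y**3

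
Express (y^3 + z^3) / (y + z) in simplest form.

y^2 - y*z + z^2

z^3 + y^3 = (y + z)(y^2 - y*z + z^2).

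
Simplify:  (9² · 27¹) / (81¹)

9² = 3^4; 27¹ = 3^3; 81¹ = 3^4
Combine exponents: 3^3

3^3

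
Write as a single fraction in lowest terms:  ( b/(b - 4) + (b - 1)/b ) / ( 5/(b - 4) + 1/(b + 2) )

(2*b^3 - b^2 - 6*b + 8)/(6*b^2 + 6*b)

Numerator: b/(b - 4) + (b - 1)/b = (2*b^2 - 5*b + 4)/(b^2 - 4*b)
Denominator: 5/(b - 4) + 1/(b + 2) = (6*b + 6)/(b^2 - 2*b - 8)
Divide: ((2*b^2 - 5*b + 4)/(b^2 - 4*b)) · ((b^2 - 2*b - 8)/(6*b + 6)) = (2*b^3 - b^2 - 6*b + 8)/(6*b^2 + 6*b)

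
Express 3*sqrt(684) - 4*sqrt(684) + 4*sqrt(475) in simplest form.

14*sqrt(19)

3*sqrt(684) = 18*sqrt(19); 4*sqrt(684) = 24*sqrt(19); 4*sqrt(475) = 20*sqrt(19)
Combine: (18 - 24 + 20)·sqrt(19) = 14*sqrt(19)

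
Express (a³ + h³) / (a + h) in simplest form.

a² - a*h + h²

Factor as (a+b)(a^2-ab+b^2) with a=a, b=h.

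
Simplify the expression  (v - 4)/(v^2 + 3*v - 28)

1/(v + 7)

Factor: v^2 + 3*v - 28 = (v - 4)*(v + 7)
Cancel the common factor (v - 4).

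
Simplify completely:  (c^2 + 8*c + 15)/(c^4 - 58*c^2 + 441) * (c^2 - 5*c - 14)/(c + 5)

(c + 2)/(c^2 + 4*c - 21)

Factor: c^2 + 8*c + 15 = (c + 5)*(c + 3);  c^4 - 58*c^2 + 441 = (c - 3)*(c - 7)*(c + 7)*(c + 3);  c^2 - 5*c - 14 = (c + 2)*(c - 7)
Cancel the common factors (c - 7), (c + 5), (c + 3).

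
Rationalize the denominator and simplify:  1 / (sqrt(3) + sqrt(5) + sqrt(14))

Group as (sqrt(5) + sqrt(14)) + sqrt(3); multiply by (sqrt(5) + sqrt(14)) - sqrt(3), then rationalise the remaining surd.

(-sqrt(210) - 3*sqrt(14) + 6*sqrt(5) + 8*sqrt(3))/12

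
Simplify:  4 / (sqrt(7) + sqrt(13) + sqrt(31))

(-8*sqrt(2821) - 44*sqrt(31) + 100*sqrt(13) + 148*sqrt(7))/243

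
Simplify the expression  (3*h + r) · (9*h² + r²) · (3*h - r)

Pair the conjugate factors: ((3*h)+r)((3*h)-r) = 9*h² - r², then repeat with the next factor.

81*h⁴ - r⁴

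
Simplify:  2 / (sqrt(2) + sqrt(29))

(-2*sqrt(2) + 2*sqrt(29))/27

Multiply numerator and denominator by -sqrt(2) + sqrt(29).
Denominator becomes 27; numerator becomes -2*sqrt(2) + 2*sqrt(29).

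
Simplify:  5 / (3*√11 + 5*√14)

(-15*√11 + 25*√14)/251

Multiply numerator and denominator by -5*√14 + 3*√11.
Denominator becomes -251; numerator becomes -25*√14 + 15*√11.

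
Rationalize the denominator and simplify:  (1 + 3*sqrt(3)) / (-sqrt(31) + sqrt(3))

(-3*sqrt(93) - 9 - sqrt(31) - sqrt(3))/28

Multiply numerator and denominator by sqrt(3) + sqrt(31).
Denominator becomes -28; numerator becomes sqrt(3) + sqrt(31) + 9 + 3*sqrt(93).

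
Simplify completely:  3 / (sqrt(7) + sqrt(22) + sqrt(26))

(-12*sqrt(1001) + 9*sqrt(26) + 33*sqrt(22) + 123*sqrt(7))/607

Group as (sqrt(22) + sqrt(26)) + sqrt(7); multiply by (sqrt(22) + sqrt(26)) - sqrt(7), then rationalise the remaining surd.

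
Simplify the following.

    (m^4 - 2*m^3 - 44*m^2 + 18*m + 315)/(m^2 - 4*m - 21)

m^2 + 2*m - 15

Factor: m^4 - 2*m^3 - 44*m^2 + 18*m + 315 = (m + 3)*(m - 7)*(m - 3)*(m + 5);  m^2 - 4*m - 21 = (m - 7)*(m + 3)
Cancel the common factors (m + 3), (m - 7).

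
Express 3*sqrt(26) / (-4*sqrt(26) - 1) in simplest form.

Multiply numerator and denominator by -1 + 4*sqrt(26).
Denominator becomes -415; numerator becomes -3*sqrt(26) + 312.

(-312 + 3*sqrt(26))/415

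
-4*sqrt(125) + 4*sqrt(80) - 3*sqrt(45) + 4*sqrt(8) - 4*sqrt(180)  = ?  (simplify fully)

-37*sqrt(5) + 8*sqrt(2)

4*sqrt(125) = 20*sqrt(5); 4*sqrt(80) = 16*sqrt(5); 3*sqrt(45) = 9*sqrt(5); 4*sqrt(8) = 8*sqrt(2); 4*sqrt(180) = 24*sqrt(5)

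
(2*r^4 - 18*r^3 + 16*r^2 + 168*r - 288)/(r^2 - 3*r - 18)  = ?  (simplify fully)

2*r^2 - 12*r + 16

Factor: 2*r^4 - 18*r^3 + 16*r^2 + 168*r - 288 = 2*(r + 3)*(r - 2)*(r - 6)*(r - 4);  r^2 - 3*r - 18 = (r - 6)*(r + 3)
Cancel the common factors (r + 3), (r - 6).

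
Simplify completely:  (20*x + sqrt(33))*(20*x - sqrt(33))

400*x**2 - 33

(20*x)**2 - (sqrt(33))**2 = 400*x**2 - 33.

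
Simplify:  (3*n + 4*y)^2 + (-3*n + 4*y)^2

18*n^2 + 32*y^2

Write as f((4*y),(3*n)) + f((4*y),-(3*n)) and expand.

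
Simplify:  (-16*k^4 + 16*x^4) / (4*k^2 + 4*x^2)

-4*k^2 + 4*x^2

Factor (2*x)^4 - (2*k)^4 and cancel (4*k^2 + 4*x^2).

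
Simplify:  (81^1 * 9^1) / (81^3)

81^1 = 3^4; 9^1 = 3^2; 81^3 = 3^12
Combine exponents: 3^(-6)

3^(-6)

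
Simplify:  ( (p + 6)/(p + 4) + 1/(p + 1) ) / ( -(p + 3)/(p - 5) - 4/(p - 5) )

(-p^3 - 3*p^2 + 30*p + 50)/(p^3 + 12*p^2 + 39*p + 28)

Numerator: (p + 6)/(p + 4) + 1/(p + 1) = (p^2 + 8*p + 10)/(p^2 + 5*p + 4)
Denominator: -(p + 3)/(p - 5) - 4/(p - 5) = (-p - 7)/(p - 5)
Divide: ((p^2 + 8*p + 10)/(p^2 + 5*p + 4)) · ((p - 5)/(-p - 7)) = (-p^3 - 3*p^2 + 30*p + 50)/(p^3 + 12*p^2 + 39*p + 28)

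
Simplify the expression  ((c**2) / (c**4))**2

c**(-4)

Inside the bracket: (c**-2)
Raise to the power 2: (c**-4)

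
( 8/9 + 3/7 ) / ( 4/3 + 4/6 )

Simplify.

Numerator: 8/9 + 3/7 = 83/63
Denominator: 4/3 + 4/6 = 2
Divide: (83/63) · (1/2) = 83/126

83/126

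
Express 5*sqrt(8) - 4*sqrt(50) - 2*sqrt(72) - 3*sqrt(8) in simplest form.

5*sqrt(8) = 10*sqrt(2); 4*sqrt(50) = 20*sqrt(2); 2*sqrt(72) = 12*sqrt(2); 3*sqrt(8) = 6*sqrt(2)
Combine: (10 - 20 - 12 - 6)·sqrt(2) = -28*sqrt(2)

-28*sqrt(2)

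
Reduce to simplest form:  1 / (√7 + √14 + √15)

Group as (√14 + √15) + √7; multiply by (√14 + √15) - √7, then rationalise the remaining surd.

(-7*√30 + 3*√15 + 4*√14 + 11*√7)/178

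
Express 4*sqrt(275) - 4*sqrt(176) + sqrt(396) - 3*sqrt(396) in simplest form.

4*sqrt(275) = 20*sqrt(11); 4*sqrt(176) = 16*sqrt(11); sqrt(396) = 6*sqrt(11); 3*sqrt(396) = 18*sqrt(11)
Combine: (20 - 16 + 6 - 18)·sqrt(11) = -8*sqrt(11)

-8*sqrt(11)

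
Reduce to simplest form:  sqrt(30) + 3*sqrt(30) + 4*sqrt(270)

sqrt(30) = sqrt(30); 3*sqrt(30) = 3*sqrt(30); 4*sqrt(270) = 12*sqrt(30)
Combine: (1 + 3 + 12)·sqrt(30) = 16*sqrt(30)

16*sqrt(30)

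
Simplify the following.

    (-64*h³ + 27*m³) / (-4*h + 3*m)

16*h² + 12*h*m + 9*m²

Factor as (a-b)(a^2+ab+b^2) with a=(3*m), b=(4*h).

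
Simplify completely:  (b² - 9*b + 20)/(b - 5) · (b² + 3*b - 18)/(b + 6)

b² - 7*b + 12

Factor: b² - 9*b + 20 = (b - 4)·(b - 5);  b² + 3*b - 18 = (b - 3)·(b + 6)
Cancel the common factors (b + 6), (b - 5).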